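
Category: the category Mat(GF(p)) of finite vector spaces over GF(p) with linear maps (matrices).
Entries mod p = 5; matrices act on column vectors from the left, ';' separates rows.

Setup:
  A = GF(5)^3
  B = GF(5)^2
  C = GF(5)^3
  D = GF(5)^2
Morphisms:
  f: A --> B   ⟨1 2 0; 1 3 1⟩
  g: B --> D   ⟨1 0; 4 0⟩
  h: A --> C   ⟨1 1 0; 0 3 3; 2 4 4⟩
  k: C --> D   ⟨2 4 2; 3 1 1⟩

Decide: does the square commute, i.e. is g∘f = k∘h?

Path 1 = f;g:
  e0=⟨1,0,0⟩ f-->⟨1,1⟩ g-->⟨1,4⟩
  e1=⟨0,1,0⟩ f-->⟨2,3⟩ g-->⟨2,3⟩
  e2=⟨0,0,1⟩ f-->⟨0,1⟩ g-->⟨0,0⟩
  ⟦path⟧₁ = ⟨1 2 0; 4 3 0⟩
Path 2 = h;k:
  e0=⟨1,0,0⟩ h-->⟨1,0,2⟩ k-->⟨1,0⟩
  e1=⟨0,1,0⟩ h-->⟨1,3,4⟩ k-->⟨2,0⟩
  e2=⟨0,0,1⟩ h-->⟨0,3,4⟩ k-->⟨0,2⟩
  ⟦path⟧₂ = ⟨1 2 0; 0 0 2⟩
Equal? NO — does not commute

Answer: DOES NOT COMMUTE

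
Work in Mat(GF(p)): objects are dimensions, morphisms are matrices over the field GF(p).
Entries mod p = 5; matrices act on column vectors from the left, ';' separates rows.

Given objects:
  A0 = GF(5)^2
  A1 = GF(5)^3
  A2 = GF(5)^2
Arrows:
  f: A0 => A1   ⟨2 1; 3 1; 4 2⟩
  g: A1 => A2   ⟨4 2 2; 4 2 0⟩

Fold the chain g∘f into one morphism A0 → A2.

  e0=⟨1,0⟩ f=>⟨2,3,4⟩ g=>⟨2,4⟩
  e1=⟨0,1⟩ f=>⟨1,1,2⟩ g=>⟨0,1⟩
result: ⟨2 0; 4 1⟩

Answer: ⟨2 0; 4 1⟩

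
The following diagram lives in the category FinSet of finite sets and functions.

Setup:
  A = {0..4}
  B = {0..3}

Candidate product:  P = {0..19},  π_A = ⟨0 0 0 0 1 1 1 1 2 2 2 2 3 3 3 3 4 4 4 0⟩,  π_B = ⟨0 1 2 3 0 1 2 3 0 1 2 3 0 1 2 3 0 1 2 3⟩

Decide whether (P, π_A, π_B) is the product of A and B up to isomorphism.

Answer: NOT A VALID PRODUCT — duplicate pair at indices 3,19

Work:
|A|·|B| = 5·4 = 20;  |P| = 20
Check the pairing map k ↦ (π_A(k), π_B(k)):
  0 : (0,0)
  1 : (0,1)
  2 : (0,2)
  3 : (0,3)
  4 : (1,0)
  5 : (1,1)
  6 : (1,2)
  7 : (1,3)
  8 : (2,0)
  9 : (2,1)
  10 : (2,2)
  11 : (2,3)
  12 : (3,0)
  13 : (3,1)
  14 : (3,2)
  15 : (3,3)
  16 : (4,0)
  17 : (4,1)
  18 : (4,2)
  19 : (0,3)  ✗ repeats pair of k=3
distinct pairs in image: 19 / 20 needed
  → (0,3) hit at k=3 and k=19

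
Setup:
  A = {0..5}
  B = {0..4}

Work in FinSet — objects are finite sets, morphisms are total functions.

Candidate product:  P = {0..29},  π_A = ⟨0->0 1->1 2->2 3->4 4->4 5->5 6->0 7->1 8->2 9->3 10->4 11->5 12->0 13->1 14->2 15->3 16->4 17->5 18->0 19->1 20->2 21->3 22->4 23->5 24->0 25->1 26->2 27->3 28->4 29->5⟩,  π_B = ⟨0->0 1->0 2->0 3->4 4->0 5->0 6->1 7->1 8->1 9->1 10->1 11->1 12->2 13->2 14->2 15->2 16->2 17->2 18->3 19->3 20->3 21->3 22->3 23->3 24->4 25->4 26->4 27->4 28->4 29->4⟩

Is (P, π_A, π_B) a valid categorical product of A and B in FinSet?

|A|·|B| = 6·5 = 30;  |P| = 30
Check the pairing map k ↦ (π_A(k), π_B(k)):
  0 -> (0,0)
  1 -> (1,0)
  2 -> (2,0)
  3 -> (4,4)
  4 -> (4,0)
  5 -> (5,0)
  6 -> (0,1)
  7 -> (1,1)
  8 -> (2,1)
  9 -> (3,1)
  10 -> (4,1)
  11 -> (5,1)
  12 -> (0,2)
  13 -> (1,2)
  14 -> (2,2)
  15 -> (3,2)
  16 -> (4,2)
  17 -> (5,2)
  18 -> (0,3)
  19 -> (1,3)
  20 -> (2,3)
  21 -> (3,3)
  22 -> (4,3)
  23 -> (5,3)
  24 -> (0,4)
  25 -> (1,4)
  26 -> (2,4)
  27 -> (3,4)
  28 -> (4,4)  ✗ repeats pair of k=3
  29 -> (5,4)
distinct pairs in image: 29 / 30 needed
  → (4,4) hit at k=3 and k=28

Answer: NOT A VALID PRODUCT — duplicate pair at indices 28,3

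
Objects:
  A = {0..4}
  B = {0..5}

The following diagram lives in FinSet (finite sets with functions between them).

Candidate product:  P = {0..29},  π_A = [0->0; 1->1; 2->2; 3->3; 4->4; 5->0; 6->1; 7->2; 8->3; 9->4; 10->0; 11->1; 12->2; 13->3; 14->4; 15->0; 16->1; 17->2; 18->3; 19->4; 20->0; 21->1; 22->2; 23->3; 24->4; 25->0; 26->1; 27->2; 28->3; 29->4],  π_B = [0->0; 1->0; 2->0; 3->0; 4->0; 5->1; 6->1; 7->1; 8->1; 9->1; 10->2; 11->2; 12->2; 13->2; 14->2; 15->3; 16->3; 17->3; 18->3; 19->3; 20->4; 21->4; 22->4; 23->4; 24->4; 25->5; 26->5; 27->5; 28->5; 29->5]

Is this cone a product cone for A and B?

|A|·|B| = 5·6 = 30;  |P| = 30
Check the pairing map k ↦ (π_A(k), π_B(k)):
  0 -> (0,0)
  1 -> (1,0)
  2 -> (2,0)
  3 -> (3,0)
  4 -> (4,0)
  5 -> (0,1)
  6 -> (1,1)
  7 -> (2,1)
  8 -> (3,1)
  9 -> (4,1)
  10 -> (0,2)
  11 -> (1,2)
  12 -> (2,2)
  13 -> (3,2)
  14 -> (4,2)
  15 -> (0,3)
  16 -> (1,3)
  17 -> (2,3)
  18 -> (3,3)
  19 -> (4,3)
  20 -> (0,4)
  21 -> (1,4)
  22 -> (2,4)
  23 -> (3,4)
  24 -> (4,4)
  25 -> (0,5)
  26 -> (1,5)
  27 -> (2,5)
  28 -> (3,5)
  29 -> (4,5)
distinct pairs in image: 30 / 30 needed
  → bijection onto A×B; projections well-typed.

Answer: VALID PRODUCT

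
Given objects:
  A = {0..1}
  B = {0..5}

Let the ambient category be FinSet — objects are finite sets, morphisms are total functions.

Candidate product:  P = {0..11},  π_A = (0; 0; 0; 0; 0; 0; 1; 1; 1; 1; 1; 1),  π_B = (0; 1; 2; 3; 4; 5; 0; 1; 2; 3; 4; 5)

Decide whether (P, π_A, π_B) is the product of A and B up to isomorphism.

|A|·|B| = 2·6 = 12;  |P| = 12
Check the pairing map k ↦ (π_A(k), π_B(k)):
  0 : (0,0)
  1 : (0,1)
  2 : (0,2)
  3 : (0,3)
  4 : (0,4)
  5 : (0,5)
  6 : (1,0)
  7 : (1,1)
  8 : (1,2)
  9 : (1,3)
  10 : (1,4)
  11 : (1,5)
distinct pairs in image: 12 / 12 needed
  → bijection onto A×B; projections well-typed.

Answer: VALID PRODUCT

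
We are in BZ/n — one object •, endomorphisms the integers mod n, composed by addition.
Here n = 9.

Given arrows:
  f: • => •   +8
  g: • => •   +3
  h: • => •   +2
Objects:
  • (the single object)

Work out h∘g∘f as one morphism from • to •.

  0 +8≡8 +3≡2 +2≡4  (mod 9)
⟦path⟧: +4

Answer: +4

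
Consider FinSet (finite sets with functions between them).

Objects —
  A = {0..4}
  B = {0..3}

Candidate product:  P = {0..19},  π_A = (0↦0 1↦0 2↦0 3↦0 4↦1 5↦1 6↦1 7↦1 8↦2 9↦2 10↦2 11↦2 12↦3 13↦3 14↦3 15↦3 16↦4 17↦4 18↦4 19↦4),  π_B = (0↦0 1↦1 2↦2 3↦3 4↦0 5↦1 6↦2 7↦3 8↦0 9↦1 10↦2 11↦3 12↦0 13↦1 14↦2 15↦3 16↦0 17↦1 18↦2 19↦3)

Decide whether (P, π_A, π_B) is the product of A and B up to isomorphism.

|A|·|B| = 5·4 = 20;  |P| = 20
Check the pairing map k ↦ (π_A(k), π_B(k)):
  0 ↦ (0,0)
  1 ↦ (0,1)
  2 ↦ (0,2)
  3 ↦ (0,3)
  4 ↦ (1,0)
  5 ↦ (1,1)
  6 ↦ (1,2)
  7 ↦ (1,3)
  8 ↦ (2,0)
  9 ↦ (2,1)
  10 ↦ (2,2)
  11 ↦ (2,3)
  12 ↦ (3,0)
  13 ↦ (3,1)
  14 ↦ (3,2)
  15 ↦ (3,3)
  16 ↦ (4,0)
  17 ↦ (4,1)
  18 ↦ (4,2)
  19 ↦ (4,3)
distinct pairs in image: 20 / 20 needed
  → bijection onto A×B; projections well-typed.

Answer: VALID PRODUCT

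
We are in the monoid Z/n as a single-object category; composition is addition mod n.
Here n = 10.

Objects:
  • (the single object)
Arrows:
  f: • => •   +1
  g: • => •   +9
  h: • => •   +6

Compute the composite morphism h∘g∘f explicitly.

Answer: +6

Work:
  0 +1≡1 +9≡0 +6≡6  (mod 10)
⟦path⟧: +6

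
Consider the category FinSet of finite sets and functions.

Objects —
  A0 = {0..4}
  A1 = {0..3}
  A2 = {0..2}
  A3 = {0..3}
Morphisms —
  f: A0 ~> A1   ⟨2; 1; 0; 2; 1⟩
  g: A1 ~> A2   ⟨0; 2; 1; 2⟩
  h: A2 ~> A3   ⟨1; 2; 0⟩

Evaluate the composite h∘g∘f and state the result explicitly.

  0 f~>2 g~>1 h~>2
  1 f~>1 g~>2 h~>0
  2 f~>0 g~>0 h~>1
  3 f~>2 g~>1 h~>2
  4 f~>1 g~>2 h~>0
result: ⟨2; 0; 1; 2; 0⟩

Answer: ⟨2; 0; 1; 2; 0⟩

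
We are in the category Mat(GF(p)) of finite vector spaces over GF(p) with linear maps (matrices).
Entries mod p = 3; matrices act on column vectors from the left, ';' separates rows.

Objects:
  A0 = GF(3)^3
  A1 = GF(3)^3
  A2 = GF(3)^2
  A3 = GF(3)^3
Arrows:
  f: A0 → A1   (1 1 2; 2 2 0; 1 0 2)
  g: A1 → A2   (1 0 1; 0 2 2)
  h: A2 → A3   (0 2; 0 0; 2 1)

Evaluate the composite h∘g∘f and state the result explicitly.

  e0=[1,0,0] f→[1,2,1] g→[2,0] h→[0,0,1]
  e1=[0,1,0] f→[1,2,0] g→[1,1] h→[2,0,0]
  e2=[0,0,1] f→[2,0,2] g→[1,1] h→[2,0,0]
⟦path⟧: (0 2 2; 0 0 0; 1 0 0)

Answer: (0 2 2; 0 0 0; 1 0 0)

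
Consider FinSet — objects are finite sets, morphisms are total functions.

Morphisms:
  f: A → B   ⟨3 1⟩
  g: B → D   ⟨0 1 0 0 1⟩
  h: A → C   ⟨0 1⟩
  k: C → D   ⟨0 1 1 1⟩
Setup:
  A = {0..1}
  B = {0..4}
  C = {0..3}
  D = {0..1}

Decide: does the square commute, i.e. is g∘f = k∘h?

1) trace f;g:
  0 f→3 g→0
  1 f→1 g→1
  ⟦path⟧₁ = ⟨0 1⟩
2) trace h;k:
  0 h→0 k→0
  1 h→1 k→1
  ⟦path⟧₂ = ⟨0 1⟩
Equal? equal; square commutes

Answer: COMMUTES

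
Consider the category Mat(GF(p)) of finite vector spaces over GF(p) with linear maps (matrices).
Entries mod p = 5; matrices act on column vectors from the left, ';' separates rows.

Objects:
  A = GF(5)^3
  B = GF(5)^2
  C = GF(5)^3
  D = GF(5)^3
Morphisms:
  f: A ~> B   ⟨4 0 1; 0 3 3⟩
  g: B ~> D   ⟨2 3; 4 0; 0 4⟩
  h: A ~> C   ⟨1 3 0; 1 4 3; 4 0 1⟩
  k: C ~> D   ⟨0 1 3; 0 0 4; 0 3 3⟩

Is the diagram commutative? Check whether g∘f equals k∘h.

1) trace f;g:
  e0=⟨1,0,0⟩ f~>⟨4,0⟩ g~>⟨3,1,0⟩
  e1=⟨0,1,0⟩ f~>⟨0,3⟩ g~>⟨4,0,2⟩
  e2=⟨0,0,1⟩ f~>⟨1,3⟩ g~>⟨1,4,2⟩
  result₁ = ⟨3 4 1; 1 0 4; 0 2 2⟩
2) trace h;k:
  e0=⟨1,0,0⟩ h~>⟨1,1,4⟩ k~>⟨3,1,0⟩
  e1=⟨0,1,0⟩ h~>⟨3,4,0⟩ k~>⟨4,0,2⟩
  e2=⟨0,0,1⟩ h~>⟨0,3,1⟩ k~>⟨1,4,2⟩
  result₂ = ⟨3 4 1; 1 0 4; 0 2 2⟩
Equal? same morphism ✓

Answer: COMMUTES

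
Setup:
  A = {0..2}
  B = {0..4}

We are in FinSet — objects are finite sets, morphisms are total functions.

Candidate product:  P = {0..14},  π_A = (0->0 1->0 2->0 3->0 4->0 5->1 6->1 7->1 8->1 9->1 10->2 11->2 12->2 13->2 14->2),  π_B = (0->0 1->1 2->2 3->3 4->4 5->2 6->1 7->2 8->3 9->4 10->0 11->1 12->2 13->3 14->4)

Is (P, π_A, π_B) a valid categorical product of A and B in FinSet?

|A|·|B| = 3·5 = 15;  |P| = 15
Check the pairing map k ↦ (π_A(k), π_B(k)):
  0 -> (0,0)
  1 -> (0,1)
  2 -> (0,2)
  3 -> (0,3)
  4 -> (0,4)
  5 -> (1,2)
  6 -> (1,1)
  7 -> (1,2)  ✗ repeats pair of k=5
  8 -> (1,3)
  9 -> (1,4)
  10 -> (2,0)
  11 -> (2,1)
  12 -> (2,2)
  13 -> (2,3)
  14 -> (2,4)
distinct pairs in image: 14 / 15 needed
  → (1,2) hit at k=5 and k=7

Answer: NOT A VALID PRODUCT — duplicate pair at indices 7,5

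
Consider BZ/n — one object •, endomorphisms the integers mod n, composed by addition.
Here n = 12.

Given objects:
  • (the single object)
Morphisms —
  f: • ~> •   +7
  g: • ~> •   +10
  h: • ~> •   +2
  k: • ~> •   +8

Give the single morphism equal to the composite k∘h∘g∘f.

  0 +7≡7 +10≡5 +2≡7 +8≡3  (mod 12)
composite: +3

Answer: +3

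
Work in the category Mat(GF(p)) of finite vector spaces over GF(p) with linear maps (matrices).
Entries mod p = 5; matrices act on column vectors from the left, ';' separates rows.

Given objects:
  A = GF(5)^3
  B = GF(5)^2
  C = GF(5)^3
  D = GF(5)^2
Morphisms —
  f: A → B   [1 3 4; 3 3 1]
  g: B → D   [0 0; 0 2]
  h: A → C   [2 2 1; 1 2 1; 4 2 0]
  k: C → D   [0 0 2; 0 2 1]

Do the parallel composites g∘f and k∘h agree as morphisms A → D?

Answer: DOES NOT COMMUTE

Trace:
Along f;g (path 1):
  e0=⟨1,0,0⟩ f→⟨1,3⟩ g→⟨0,1⟩
  e1=⟨0,1,0⟩ f→⟨3,3⟩ g→⟨0,1⟩
  e2=⟨0,0,1⟩ f→⟨4,1⟩ g→⟨0,2⟩
  composite₁ = [0 0 0; 1 1 2]
Along h;k (path 2):
  e0=⟨1,0,0⟩ h→⟨2,1,4⟩ k→⟨3,1⟩
  e1=⟨0,1,0⟩ h→⟨2,2,2⟩ k→⟨4,1⟩
  e2=⟨0,0,1⟩ h→⟨1,1,0⟩ k→⟨0,2⟩
  composite₂ = [3 4 0; 1 1 2]
Equal? NO — does not commute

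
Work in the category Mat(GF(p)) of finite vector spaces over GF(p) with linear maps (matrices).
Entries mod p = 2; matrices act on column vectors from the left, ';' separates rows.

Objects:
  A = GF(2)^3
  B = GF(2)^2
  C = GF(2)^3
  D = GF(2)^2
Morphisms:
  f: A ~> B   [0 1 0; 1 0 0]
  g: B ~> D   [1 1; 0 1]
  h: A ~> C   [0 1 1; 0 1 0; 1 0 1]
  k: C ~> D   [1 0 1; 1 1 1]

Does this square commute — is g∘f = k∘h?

Answer: COMMUTES

Work:
1) trace f;g:
  e0=[1,0,0] f~>[0,1] g~>[1,1]
  e1=[0,1,0] f~>[1,0] g~>[1,0]
  e2=[0,0,1] f~>[0,0] g~>[0,0]
  composite₁ = [1 1 0; 1 0 0]
2) trace h;k:
  e0=[1,0,0] h~>[0,0,1] k~>[1,1]
  e1=[0,1,0] h~>[1,1,0] k~>[1,0]
  e2=[0,0,1] h~>[1,0,1] k~>[0,0]
  composite₂ = [1 1 0; 1 0 0]
Equal? equal; square commutes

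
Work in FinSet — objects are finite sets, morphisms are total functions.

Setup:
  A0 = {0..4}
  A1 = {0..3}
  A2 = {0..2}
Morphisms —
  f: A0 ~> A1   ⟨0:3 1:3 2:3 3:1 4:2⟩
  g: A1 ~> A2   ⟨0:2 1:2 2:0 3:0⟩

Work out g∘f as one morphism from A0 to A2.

  0 f~>3 g~>0
  1 f~>3 g~>0
  2 f~>3 g~>0
  3 f~>1 g~>2
  4 f~>2 g~>0
result: ⟨0:0 1:0 2:0 3:2 4:0⟩

Answer: ⟨0:0 1:0 2:0 3:2 4:0⟩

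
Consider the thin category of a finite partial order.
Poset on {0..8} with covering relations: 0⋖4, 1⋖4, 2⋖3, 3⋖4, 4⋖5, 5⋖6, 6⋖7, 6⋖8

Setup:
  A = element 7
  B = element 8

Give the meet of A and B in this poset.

Common predecessors of 7,8: {0,1,2,3,4,5,6}
  0 <= 6
  1 <= 6
  2 <= 6
  3 <= 6
  4 <= 6
  5 <= 6
  6 <= 6
glb = 6

Answer: A∧B = 6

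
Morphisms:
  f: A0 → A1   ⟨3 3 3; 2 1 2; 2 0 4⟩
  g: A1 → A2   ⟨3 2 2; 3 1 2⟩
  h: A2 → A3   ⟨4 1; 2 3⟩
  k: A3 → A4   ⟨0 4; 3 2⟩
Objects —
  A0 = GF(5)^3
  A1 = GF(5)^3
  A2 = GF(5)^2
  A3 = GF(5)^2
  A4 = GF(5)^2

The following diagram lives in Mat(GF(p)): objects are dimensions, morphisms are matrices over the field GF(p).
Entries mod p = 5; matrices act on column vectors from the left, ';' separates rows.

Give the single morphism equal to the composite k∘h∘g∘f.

  e0=⟨1,0,0⟩ f→⟨3,2,2⟩ g→⟨2,0⟩ h→⟨3,4⟩ k→⟨1,2⟩
  e1=⟨0,1,0⟩ f→⟨3,1,0⟩ g→⟨1,0⟩ h→⟨4,2⟩ k→⟨3,1⟩
  e2=⟨0,0,1⟩ f→⟨3,2,4⟩ g→⟨1,4⟩ h→⟨3,4⟩ k→⟨1,2⟩
composite: ⟨1 3 1; 2 1 2⟩

Answer: ⟨1 3 1; 2 1 2⟩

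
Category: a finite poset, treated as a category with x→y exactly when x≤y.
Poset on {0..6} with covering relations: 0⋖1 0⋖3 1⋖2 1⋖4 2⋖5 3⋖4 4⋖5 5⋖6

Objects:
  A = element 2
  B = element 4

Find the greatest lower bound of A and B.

Common predecessors of 2,4: {0,1}
  0 ⊑ 1
  1 ⊑ 1
glb = 1

Answer: A∧B = 1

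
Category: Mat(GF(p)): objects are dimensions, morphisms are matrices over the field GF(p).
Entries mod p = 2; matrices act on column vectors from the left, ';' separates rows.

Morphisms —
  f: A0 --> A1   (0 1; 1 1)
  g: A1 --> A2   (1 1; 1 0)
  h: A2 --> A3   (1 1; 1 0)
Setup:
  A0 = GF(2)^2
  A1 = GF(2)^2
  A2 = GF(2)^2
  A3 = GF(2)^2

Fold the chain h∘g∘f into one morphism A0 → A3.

  e0=⟨1,0⟩ f-->⟨0,1⟩ g-->⟨1,0⟩ h-->⟨1,1⟩
  e1=⟨0,1⟩ f-->⟨1,1⟩ g-->⟨0,1⟩ h-->⟨1,0⟩
result: (1 1; 1 0)

Answer: (1 1; 1 0)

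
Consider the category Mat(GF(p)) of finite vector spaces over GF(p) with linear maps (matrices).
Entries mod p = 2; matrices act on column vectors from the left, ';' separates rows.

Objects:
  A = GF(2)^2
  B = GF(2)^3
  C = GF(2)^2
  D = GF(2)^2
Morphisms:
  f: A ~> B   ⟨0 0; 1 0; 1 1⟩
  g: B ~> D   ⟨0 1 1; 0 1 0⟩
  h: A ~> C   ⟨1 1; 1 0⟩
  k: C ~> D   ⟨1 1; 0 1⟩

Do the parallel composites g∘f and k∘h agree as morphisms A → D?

Answer: COMMUTES

Trace:
Along f;g (path 1):
  e0=⟨1,0⟩ f~>⟨0,1,1⟩ g~>⟨0,1⟩
  e1=⟨0,1⟩ f~>⟨0,0,1⟩ g~>⟨1,0⟩
  composite₁ = ⟨0 1; 1 0⟩
Along h;k (path 2):
  e0=⟨1,0⟩ h~>⟨1,1⟩ k~>⟨0,1⟩
  e1=⟨0,1⟩ h~>⟨1,0⟩ k~>⟨1,0⟩
  composite₂ = ⟨0 1; 1 0⟩
Equal? equal; square commutes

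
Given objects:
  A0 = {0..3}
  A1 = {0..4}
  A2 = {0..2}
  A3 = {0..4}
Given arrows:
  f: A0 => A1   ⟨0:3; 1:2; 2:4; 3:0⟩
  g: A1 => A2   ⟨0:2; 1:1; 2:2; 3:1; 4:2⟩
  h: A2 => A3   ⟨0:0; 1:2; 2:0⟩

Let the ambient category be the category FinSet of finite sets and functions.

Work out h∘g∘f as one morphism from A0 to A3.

  0 f=>3 g=>1 h=>2
  1 f=>2 g=>2 h=>0
  2 f=>4 g=>2 h=>0
  3 f=>0 g=>2 h=>0
⟦path⟧: ⟨0:2; 1:0; 2:0; 3:0⟩

Answer: ⟨0:2; 1:0; 2:0; 3:0⟩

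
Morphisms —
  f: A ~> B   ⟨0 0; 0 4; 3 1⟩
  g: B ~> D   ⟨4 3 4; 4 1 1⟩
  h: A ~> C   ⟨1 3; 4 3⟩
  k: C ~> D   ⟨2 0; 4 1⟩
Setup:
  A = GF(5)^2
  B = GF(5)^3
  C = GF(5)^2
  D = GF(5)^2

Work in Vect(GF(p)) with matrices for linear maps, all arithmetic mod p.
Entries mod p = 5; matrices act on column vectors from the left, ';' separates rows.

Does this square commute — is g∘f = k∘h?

Answer: COMMUTES

Derivation:
1) trace f;g:
  e0=⟨1,0⟩ f~>⟨0,0,3⟩ g~>⟨2,3⟩
  e1=⟨0,1⟩ f~>⟨0,4,1⟩ g~>⟨1,0⟩
  ⟦path⟧₁ = ⟨2 1; 3 0⟩
2) trace h;k:
  e0=⟨1,0⟩ h~>⟨1,4⟩ k~>⟨2,3⟩
  e1=⟨0,1⟩ h~>⟨3,3⟩ k~>⟨1,0⟩
  ⟦path⟧₂ = ⟨2 1; 3 0⟩
Equal? YES — commutes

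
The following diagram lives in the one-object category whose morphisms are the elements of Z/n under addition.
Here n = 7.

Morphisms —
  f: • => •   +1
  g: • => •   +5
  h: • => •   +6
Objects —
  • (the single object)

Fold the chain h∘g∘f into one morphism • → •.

Answer: +5

Trace:
  0 +1≡1 +5≡6 +6≡5  (mod 7)
composite: +5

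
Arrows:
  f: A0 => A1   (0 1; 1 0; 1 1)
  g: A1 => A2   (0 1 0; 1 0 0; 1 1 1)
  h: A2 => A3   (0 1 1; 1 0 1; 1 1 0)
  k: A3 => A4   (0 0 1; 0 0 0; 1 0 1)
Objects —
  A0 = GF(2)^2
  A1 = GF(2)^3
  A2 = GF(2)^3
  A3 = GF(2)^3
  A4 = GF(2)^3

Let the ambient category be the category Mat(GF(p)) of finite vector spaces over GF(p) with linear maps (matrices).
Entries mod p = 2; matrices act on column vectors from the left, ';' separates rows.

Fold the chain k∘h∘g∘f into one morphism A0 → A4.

Answer: (1 1; 0 0; 1 0)

Trace:
  e0=[1,0] f=>[0,1,1] g=>[1,0,0] h=>[0,1,1] k=>[1,0,1]
  e1=[0,1] f=>[1,0,1] g=>[0,1,0] h=>[1,0,1] k=>[1,0,0]
⟦path⟧: (1 1; 0 0; 1 0)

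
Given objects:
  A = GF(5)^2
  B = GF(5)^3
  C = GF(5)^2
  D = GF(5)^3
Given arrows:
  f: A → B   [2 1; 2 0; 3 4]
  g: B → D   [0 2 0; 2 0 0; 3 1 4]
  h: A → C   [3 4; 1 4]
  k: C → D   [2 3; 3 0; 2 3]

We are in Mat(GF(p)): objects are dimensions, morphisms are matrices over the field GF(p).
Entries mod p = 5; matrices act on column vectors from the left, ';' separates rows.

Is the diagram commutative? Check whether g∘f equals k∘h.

1) trace f;g:
  e0=[1,0] f→[2,2,3] g→[4,4,0]
  e1=[0,1] f→[1,0,4] g→[0,2,4]
  composite₁ = [4 0; 4 2; 0 4]
2) trace h;k:
  e0=[1,0] h→[3,1] k→[4,4,4]
  e1=[0,1] h→[4,4] k→[0,2,0]
  composite₂ = [4 0; 4 2; 4 0]
Equal? NO — does not commute

Answer: DOES NOT COMMUTE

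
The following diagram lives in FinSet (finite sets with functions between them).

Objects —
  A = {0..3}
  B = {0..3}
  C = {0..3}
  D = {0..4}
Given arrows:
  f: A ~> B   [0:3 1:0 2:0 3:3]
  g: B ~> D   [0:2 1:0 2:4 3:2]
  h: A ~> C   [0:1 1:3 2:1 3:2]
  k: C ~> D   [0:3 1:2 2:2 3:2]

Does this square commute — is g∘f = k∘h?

Answer: COMMUTES

Derivation:
1) trace f;g:
  0 f~>3 g~>2
  1 f~>0 g~>2
  2 f~>0 g~>2
  3 f~>3 g~>2
  ⟦path⟧₁ = [0:2 1:2 2:2 3:2]
2) trace h;k:
  0 h~>1 k~>2
  1 h~>3 k~>2
  2 h~>1 k~>2
  3 h~>2 k~>2
  ⟦path⟧₂ = [0:2 1:2 2:2 3:2]
Equal? same morphism ✓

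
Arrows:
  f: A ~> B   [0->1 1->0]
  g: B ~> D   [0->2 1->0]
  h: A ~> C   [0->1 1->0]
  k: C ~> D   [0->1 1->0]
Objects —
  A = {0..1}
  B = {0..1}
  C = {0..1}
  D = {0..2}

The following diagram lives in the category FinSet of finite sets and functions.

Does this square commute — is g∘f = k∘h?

Path 1 = f;g:
  0 f~>1 g~>0
  1 f~>0 g~>2
  ⟦path⟧₁ = [0->0 1->2]
Path 2 = h;k:
  0 h~>1 k~>0
  1 h~>0 k~>1
  ⟦path⟧₂ = [0->0 1->1]
Equal? distinct morphisms ✗

Answer: DOES NOT COMMUTE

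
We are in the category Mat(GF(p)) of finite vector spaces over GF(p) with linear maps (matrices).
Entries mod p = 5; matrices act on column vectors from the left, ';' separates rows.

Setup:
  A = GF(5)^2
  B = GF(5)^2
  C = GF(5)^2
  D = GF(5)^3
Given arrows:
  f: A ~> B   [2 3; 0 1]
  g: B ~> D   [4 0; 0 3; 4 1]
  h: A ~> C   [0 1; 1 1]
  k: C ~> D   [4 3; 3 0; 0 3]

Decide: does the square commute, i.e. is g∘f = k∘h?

Answer: COMMUTES

Trace:
Along f;g (path 1):
  e0=⟨1,0⟩ f~>⟨2,0⟩ g~>⟨3,0,3⟩
  e1=⟨0,1⟩ f~>⟨3,1⟩ g~>⟨2,3,3⟩
  result₁ = [3 2; 0 3; 3 3]
Along h;k (path 2):
  e0=⟨1,0⟩ h~>⟨0,1⟩ k~>⟨3,0,3⟩
  e1=⟨0,1⟩ h~>⟨1,1⟩ k~>⟨2,3,3⟩
  result₂ = [3 2; 0 3; 3 3]
Equal? equal; square commutes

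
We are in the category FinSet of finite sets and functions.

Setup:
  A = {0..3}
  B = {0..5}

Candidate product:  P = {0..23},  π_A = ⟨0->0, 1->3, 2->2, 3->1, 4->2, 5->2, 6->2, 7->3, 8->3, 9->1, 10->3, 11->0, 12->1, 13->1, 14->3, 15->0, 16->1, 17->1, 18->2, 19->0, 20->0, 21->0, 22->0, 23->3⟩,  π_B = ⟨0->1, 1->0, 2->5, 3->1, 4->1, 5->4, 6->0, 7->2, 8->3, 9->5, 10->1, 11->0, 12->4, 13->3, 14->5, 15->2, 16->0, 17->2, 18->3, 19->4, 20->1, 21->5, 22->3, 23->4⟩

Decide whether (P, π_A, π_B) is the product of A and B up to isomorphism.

|A|·|B| = 4·6 = 24;  |P| = 24
Check the pairing map k ↦ (π_A(k), π_B(k)):
  0 -> (0,1)
  1 -> (3,0)
  2 -> (2,5)
  3 -> (1,1)
  4 -> (2,1)
  5 -> (2,4)
  6 -> (2,0)
  7 -> (3,2)
  8 -> (3,3)
  9 -> (1,5)
  10 -> (3,1)
  11 -> (0,0)
  12 -> (1,4)
  13 -> (1,3)
  14 -> (3,5)
  15 -> (0,2)
  16 -> (1,0)
  17 -> (1,2)
  18 -> (2,3)
  19 -> (0,4)
  20 -> (0,1)  ✗ repeats pair of k=0
  21 -> (0,5)
  22 -> (0,3)
  23 -> (3,4)
distinct pairs in image: 23 / 24 needed
  → (0,1) hit at k=0 and k=20

Answer: NOT A VALID PRODUCT — duplicate pair at indices 0,20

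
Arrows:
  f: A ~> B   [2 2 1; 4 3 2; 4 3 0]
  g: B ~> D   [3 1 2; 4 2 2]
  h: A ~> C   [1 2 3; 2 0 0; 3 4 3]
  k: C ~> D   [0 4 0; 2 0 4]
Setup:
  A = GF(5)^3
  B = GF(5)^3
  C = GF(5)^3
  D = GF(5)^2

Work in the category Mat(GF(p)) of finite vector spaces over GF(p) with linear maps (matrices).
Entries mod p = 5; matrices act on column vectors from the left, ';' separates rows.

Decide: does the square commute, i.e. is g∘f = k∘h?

Path 1 = f;g:
  e0=[1,0,0] f~>[2,4,4] g~>[3,4]
  e1=[0,1,0] f~>[2,3,3] g~>[0,0]
  e2=[0,0,1] f~>[1,2,0] g~>[0,3]
  result₁ = [3 0 0; 4 0 3]
Path 2 = h;k:
  e0=[1,0,0] h~>[1,2,3] k~>[3,4]
  e1=[0,1,0] h~>[2,0,4] k~>[0,0]
  e2=[0,0,1] h~>[3,0,3] k~>[0,3]
  result₂ = [3 0 0; 4 0 3]
Equal? same morphism ✓

Answer: COMMUTES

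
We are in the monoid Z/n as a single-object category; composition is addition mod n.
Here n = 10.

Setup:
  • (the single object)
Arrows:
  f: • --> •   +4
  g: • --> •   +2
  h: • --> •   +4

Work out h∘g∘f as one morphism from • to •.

  0 +4≡4 +2≡6 +4≡0  (mod 10)
composite: +0

Answer: +0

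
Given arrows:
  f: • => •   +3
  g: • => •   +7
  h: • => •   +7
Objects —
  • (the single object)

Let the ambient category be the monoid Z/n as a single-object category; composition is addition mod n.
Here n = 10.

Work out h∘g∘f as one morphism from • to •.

  0 +3≡3 +7≡0 +7≡7  (mod 10)
⟦path⟧: +7

Answer: +7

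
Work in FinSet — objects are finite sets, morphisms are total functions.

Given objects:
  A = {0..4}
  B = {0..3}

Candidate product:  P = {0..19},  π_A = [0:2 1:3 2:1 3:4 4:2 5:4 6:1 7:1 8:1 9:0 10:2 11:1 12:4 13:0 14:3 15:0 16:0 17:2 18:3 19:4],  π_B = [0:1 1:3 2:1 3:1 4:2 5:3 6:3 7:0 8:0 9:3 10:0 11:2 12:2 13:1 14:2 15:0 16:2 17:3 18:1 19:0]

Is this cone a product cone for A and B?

|A|·|B| = 5·4 = 20;  |P| = 20
Check the pairing map k ↦ (π_A(k), π_B(k)):
  0 : (2,1)
  1 : (3,3)
  2 : (1,1)
  3 : (4,1)
  4 : (2,2)
  5 : (4,3)
  6 : (1,3)
  7 : (1,0)
  8 : (1,0)  ✗ repeats pair of k=7
  9 : (0,3)
  10 : (2,0)
  11 : (1,2)
  12 : (4,2)
  13 : (0,1)
  14 : (3,2)
  15 : (0,0)
  16 : (0,2)
  17 : (2,3)
  18 : (3,1)
  19 : (4,0)
distinct pairs in image: 19 / 20 needed
  → (1,0) hit at k=7 and k=8

Answer: NOT A VALID PRODUCT — duplicate pair at indices 7,8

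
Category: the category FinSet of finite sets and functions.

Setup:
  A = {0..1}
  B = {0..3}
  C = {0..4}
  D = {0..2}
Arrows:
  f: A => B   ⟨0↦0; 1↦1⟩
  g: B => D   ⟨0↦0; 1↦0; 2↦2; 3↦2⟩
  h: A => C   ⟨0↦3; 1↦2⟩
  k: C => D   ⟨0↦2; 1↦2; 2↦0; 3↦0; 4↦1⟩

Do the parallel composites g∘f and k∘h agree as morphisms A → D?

Answer: COMMUTES

Work:
Path 1 = f;g:
  0 f=>0 g=>0
  1 f=>1 g=>0
  result₁ = ⟨0↦0; 1↦0⟩
Path 2 = h;k:
  0 h=>3 k=>0
  1 h=>2 k=>0
  result₂ = ⟨0↦0; 1↦0⟩
Equal? equal; square commutes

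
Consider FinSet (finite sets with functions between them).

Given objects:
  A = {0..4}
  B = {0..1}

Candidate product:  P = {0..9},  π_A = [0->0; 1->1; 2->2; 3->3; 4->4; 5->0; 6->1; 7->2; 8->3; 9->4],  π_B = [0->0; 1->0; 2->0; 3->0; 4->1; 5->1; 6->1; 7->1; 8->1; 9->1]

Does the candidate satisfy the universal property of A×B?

Answer: NOT A VALID PRODUCT — duplicate pair at indices 9,4

Work:
|A|·|B| = 5·2 = 10;  |P| = 10
Check the pairing map k ↦ (π_A(k), π_B(k)):
  0 -> (0,0)
  1 -> (1,0)
  2 -> (2,0)
  3 -> (3,0)
  4 -> (4,1)
  5 -> (0,1)
  6 -> (1,1)
  7 -> (2,1)
  8 -> (3,1)
  9 -> (4,1)  ✗ repeats pair of k=4
distinct pairs in image: 9 / 10 needed
  → (4,1) hit at k=4 and k=9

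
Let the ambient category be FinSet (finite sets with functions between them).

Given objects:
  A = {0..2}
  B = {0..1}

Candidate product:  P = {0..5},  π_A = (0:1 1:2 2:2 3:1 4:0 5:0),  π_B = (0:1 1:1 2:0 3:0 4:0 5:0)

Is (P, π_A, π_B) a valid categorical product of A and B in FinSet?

|A|·|B| = 3·2 = 6;  |P| = 6
Check the pairing map k ↦ (π_A(k), π_B(k)):
  0 : (1,1)
  1 : (2,1)
  2 : (2,0)
  3 : (1,0)
  4 : (0,0)
  5 : (0,0)  ✗ repeats pair of k=4
distinct pairs in image: 5 / 6 needed
  → (0,0) hit at k=4 and k=5

Answer: NOT A VALID PRODUCT — duplicate pair at indices 4,5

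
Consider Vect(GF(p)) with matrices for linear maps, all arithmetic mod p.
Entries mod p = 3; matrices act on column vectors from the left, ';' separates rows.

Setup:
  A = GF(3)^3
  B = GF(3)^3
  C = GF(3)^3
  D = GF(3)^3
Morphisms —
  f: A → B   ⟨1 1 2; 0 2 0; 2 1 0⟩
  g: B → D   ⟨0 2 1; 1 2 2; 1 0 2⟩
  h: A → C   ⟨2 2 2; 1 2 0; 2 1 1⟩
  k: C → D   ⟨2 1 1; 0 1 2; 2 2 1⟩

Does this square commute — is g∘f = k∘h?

1) trace f;g:
  e0=⟨1,0,0⟩ f→⟨1,0,2⟩ g→⟨2,2,2⟩
  e1=⟨0,1,0⟩ f→⟨1,2,1⟩ g→⟨2,1,0⟩
  e2=⟨0,0,1⟩ f→⟨2,0,0⟩ g→⟨0,2,2⟩
  ⟦path⟧₁ = ⟨2 2 0; 2 1 2; 2 0 2⟩
2) trace h;k:
  e0=⟨1,0,0⟩ h→⟨2,1,2⟩ k→⟨1,2,2⟩
  e1=⟨0,1,0⟩ h→⟨2,2,1⟩ k→⟨1,1,0⟩
  e2=⟨0,0,1⟩ h→⟨2,0,1⟩ k→⟨2,2,2⟩
  ⟦path⟧₂ = ⟨1 1 2; 2 1 2; 2 0 2⟩
Equal? NO — does not commute

Answer: DOES NOT COMMUTE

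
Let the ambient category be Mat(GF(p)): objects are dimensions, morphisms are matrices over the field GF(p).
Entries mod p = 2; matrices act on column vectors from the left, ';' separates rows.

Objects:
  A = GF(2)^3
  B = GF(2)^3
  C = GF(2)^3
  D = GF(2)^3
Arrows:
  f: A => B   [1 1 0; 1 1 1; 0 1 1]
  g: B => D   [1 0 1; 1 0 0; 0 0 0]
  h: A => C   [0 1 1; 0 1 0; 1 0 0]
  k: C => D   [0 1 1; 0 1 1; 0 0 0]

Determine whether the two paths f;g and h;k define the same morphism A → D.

Answer: DOES NOT COMMUTE

Trace:
Path 1 = f;g:
  e0=⟨1,0,0⟩ f=>⟨1,1,0⟩ g=>⟨1,1,0⟩
  e1=⟨0,1,0⟩ f=>⟨1,1,1⟩ g=>⟨0,1,0⟩
  e2=⟨0,0,1⟩ f=>⟨0,1,1⟩ g=>⟨1,0,0⟩
  ⟦path⟧₁ = [1 0 1; 1 1 0; 0 0 0]
Path 2 = h;k:
  e0=⟨1,0,0⟩ h=>⟨0,0,1⟩ k=>⟨1,1,0⟩
  e1=⟨0,1,0⟩ h=>⟨1,1,0⟩ k=>⟨1,1,0⟩
  e2=⟨0,0,1⟩ h=>⟨1,0,0⟩ k=>⟨0,0,0⟩
  ⟦path⟧₂ = [1 1 0; 1 1 0; 0 0 0]
Equal? differ; not commutative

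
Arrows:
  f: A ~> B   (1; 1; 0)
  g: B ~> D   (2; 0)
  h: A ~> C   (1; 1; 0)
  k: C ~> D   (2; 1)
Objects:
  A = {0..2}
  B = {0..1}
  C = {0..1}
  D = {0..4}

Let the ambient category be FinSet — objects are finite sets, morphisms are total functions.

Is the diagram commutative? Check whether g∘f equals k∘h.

Along f;g (path 1):
  0 f~>1 g~>0
  1 f~>1 g~>0
  2 f~>0 g~>2
  composite₁ = (0; 0; 2)
Along h;k (path 2):
  0 h~>1 k~>1
  1 h~>1 k~>1
  2 h~>0 k~>2
  composite₂ = (1; 1; 2)
Equal? differ; not commutative

Answer: DOES NOT COMMUTE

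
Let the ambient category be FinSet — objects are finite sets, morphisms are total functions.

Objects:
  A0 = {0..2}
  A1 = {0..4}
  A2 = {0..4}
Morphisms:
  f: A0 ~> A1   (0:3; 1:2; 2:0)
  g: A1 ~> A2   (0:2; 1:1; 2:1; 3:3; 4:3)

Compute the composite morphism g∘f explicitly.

Answer: (0:3; 1:1; 2:2)

Trace:
  0 f~>3 g~>3
  1 f~>2 g~>1
  2 f~>0 g~>2
result: (0:3; 1:1; 2:2)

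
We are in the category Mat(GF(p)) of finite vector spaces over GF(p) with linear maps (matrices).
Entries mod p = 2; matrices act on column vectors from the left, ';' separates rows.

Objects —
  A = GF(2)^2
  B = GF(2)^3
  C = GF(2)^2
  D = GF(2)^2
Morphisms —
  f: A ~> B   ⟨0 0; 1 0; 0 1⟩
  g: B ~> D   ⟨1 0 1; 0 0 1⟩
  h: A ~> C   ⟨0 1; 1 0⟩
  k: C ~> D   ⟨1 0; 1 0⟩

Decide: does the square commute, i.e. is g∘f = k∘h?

Answer: COMMUTES

Trace:
Path 1 = f;g:
  e0=(1,0) f~>(0,1,0) g~>(0,0)
  e1=(0,1) f~>(0,0,1) g~>(1,1)
  result₁ = ⟨0 1; 0 1⟩
Path 2 = h;k:
  e0=(1,0) h~>(0,1) k~>(0,0)
  e1=(0,1) h~>(1,0) k~>(1,1)
  result₂ = ⟨0 1; 0 1⟩
Equal? same morphism ✓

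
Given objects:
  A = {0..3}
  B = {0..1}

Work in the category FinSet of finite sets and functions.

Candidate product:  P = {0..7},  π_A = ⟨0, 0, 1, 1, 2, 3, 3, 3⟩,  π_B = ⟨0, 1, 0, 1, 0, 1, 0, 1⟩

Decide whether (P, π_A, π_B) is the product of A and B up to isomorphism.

|A|·|B| = 4·2 = 8;  |P| = 8
Check the pairing map k ↦ (π_A(k), π_B(k)):
  0 ↦ (0,0)
  1 ↦ (0,1)
  2 ↦ (1,0)
  3 ↦ (1,1)
  4 ↦ (2,0)
  5 ↦ (3,1)
  6 ↦ (3,0)
  7 ↦ (3,1)  ✗ repeats pair of k=5
distinct pairs in image: 7 / 8 needed
  → (3,1) hit at k=5 and k=7

Answer: NOT A VALID PRODUCT — duplicate pair at indices 7,5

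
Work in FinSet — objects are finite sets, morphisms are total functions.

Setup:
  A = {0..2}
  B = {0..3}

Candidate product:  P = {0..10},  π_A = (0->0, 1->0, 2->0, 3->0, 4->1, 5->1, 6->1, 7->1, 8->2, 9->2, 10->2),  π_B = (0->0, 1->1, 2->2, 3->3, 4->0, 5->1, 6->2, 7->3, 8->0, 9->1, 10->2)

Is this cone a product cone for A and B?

|A|·|B| = 3·4 = 12;  |P| = 11
  → cardinalities differ; no bijection possible.

Answer: NOT A VALID PRODUCT — |P|=11 ≠ |A|·|B|=12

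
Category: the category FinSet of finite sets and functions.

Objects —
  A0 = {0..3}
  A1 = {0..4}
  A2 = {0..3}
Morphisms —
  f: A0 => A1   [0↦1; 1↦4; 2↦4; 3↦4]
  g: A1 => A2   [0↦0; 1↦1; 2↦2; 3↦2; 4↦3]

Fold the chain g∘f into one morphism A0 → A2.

  0 f=>1 g=>1
  1 f=>4 g=>3
  2 f=>4 g=>3
  3 f=>4 g=>3
result: [0↦1; 1↦3; 2↦3; 3↦3]

Answer: [0↦1; 1↦3; 2↦3; 3↦3]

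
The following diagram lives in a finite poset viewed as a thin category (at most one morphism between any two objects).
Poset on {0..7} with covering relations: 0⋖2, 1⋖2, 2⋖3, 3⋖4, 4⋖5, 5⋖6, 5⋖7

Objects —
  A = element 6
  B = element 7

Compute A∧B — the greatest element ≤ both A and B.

Answer: A∧B = 5

Work:
Common predecessors of 6,7: {0,1,2,3,4,5}
  0 ≤ 5
  1 ≤ 5
  2 ≤ 5
  3 ≤ 5
  4 ≤ 5
  5 ≤ 5
glb = 5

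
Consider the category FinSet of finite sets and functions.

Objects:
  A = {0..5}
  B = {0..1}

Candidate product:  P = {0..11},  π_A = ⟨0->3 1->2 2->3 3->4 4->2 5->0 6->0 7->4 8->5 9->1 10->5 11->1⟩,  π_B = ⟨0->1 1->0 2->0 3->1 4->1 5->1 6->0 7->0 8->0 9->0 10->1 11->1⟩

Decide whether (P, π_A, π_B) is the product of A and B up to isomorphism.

|A|·|B| = 6·2 = 12;  |P| = 12
Check the pairing map k ↦ (π_A(k), π_B(k)):
  0 -> (3,1)
  1 -> (2,0)
  2 -> (3,0)
  3 -> (4,1)
  4 -> (2,1)
  5 -> (0,1)
  6 -> (0,0)
  7 -> (4,0)
  8 -> (5,0)
  9 -> (1,0)
  10 -> (5,1)
  11 -> (1,1)
distinct pairs in image: 12 / 12 needed
  → bijection onto A×B; projections well-typed.

Answer: VALID PRODUCT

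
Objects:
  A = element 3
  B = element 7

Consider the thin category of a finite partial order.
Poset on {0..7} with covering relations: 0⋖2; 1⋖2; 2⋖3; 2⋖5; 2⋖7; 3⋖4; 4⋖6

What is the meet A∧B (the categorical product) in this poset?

{x : x<=A ∧ x<=B} = {0,1,2}  (A=3, B=7)
  0 <= 2
  1 <= 2
  2 <= 2
glb = 2

Answer: A∧B = 2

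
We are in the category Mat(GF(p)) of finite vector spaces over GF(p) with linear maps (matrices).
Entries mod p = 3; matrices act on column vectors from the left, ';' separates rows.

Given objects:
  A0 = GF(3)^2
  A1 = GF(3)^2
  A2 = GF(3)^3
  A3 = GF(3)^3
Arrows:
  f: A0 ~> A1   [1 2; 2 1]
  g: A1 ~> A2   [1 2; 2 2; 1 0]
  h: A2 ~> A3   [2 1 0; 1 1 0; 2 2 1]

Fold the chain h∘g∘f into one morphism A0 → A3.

  e0=(1,0) f~>(1,2) g~>(2,0,1) h~>(1,2,2)
  e1=(0,1) f~>(2,1) g~>(1,0,2) h~>(2,1,1)
result: [1 2; 2 1; 2 1]

Answer: [1 2; 2 1; 2 1]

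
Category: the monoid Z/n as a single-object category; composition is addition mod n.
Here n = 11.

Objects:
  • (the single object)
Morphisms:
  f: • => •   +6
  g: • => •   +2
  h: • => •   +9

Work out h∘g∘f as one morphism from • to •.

Answer: +6

Derivation:
  0 +6≡6 +2≡8 +9≡6  (mod 11)
⟦path⟧: +6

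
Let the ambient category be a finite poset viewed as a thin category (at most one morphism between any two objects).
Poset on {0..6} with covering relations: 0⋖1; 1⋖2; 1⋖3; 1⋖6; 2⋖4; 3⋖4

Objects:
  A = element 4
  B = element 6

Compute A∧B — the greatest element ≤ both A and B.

Answer: A∧B = 1

Derivation:
Lower bounds of A=4 and B=6: {0,1}
  0 ⊑ 1
  1 ⊑ 1
glb = 1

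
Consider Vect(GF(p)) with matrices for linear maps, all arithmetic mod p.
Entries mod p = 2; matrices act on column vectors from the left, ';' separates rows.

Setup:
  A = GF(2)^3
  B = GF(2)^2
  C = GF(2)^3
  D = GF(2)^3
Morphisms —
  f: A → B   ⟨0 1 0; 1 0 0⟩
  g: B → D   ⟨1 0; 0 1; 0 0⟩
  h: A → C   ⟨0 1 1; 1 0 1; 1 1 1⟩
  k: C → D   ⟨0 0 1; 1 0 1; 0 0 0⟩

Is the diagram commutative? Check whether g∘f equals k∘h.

Path 1 = f;g:
  e0=[1,0,0] f→[0,1] g→[0,1,0]
  e1=[0,1,0] f→[1,0] g→[1,0,0]
  e2=[0,0,1] f→[0,0] g→[0,0,0]
  ⟦path⟧₁ = ⟨0 1 0; 1 0 0; 0 0 0⟩
Path 2 = h;k:
  e0=[1,0,0] h→[0,1,1] k→[1,1,0]
  e1=[0,1,0] h→[1,0,1] k→[1,0,0]
  e2=[0,0,1] h→[1,1,1] k→[1,0,0]
  ⟦path⟧₂ = ⟨1 1 1; 1 0 0; 0 0 0⟩
Equal? differ; not commutative

Answer: DOES NOT COMMUTE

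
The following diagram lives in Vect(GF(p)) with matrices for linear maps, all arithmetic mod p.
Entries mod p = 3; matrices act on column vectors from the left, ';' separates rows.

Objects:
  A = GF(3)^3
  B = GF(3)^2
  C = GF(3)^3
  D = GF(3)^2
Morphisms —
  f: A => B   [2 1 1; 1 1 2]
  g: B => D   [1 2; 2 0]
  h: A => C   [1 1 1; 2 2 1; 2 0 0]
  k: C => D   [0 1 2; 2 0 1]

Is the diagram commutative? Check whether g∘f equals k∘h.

Answer: DOES NOT COMMUTE

Derivation:
Path 1 = f;g:
  e0=⟨1,0,0⟩ f=>⟨2,1⟩ g=>⟨1,1⟩
  e1=⟨0,1,0⟩ f=>⟨1,1⟩ g=>⟨0,2⟩
  e2=⟨0,0,1⟩ f=>⟨1,2⟩ g=>⟨2,2⟩
  result₁ = [1 0 2; 1 2 2]
Path 2 = h;k:
  e0=⟨1,0,0⟩ h=>⟨1,2,2⟩ k=>⟨0,1⟩
  e1=⟨0,1,0⟩ h=>⟨1,2,0⟩ k=>⟨2,2⟩
  e2=⟨0,0,1⟩ h=>⟨1,1,0⟩ k=>⟨1,2⟩
  result₂ = [0 2 1; 1 2 2]
Equal? NO — does not commute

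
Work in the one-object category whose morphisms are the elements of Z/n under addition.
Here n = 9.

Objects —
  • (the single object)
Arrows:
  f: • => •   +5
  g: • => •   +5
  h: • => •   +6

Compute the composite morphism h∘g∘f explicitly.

  0 +5≡5 +5≡1 +6≡7  (mod 9)
composite: +7

Answer: +7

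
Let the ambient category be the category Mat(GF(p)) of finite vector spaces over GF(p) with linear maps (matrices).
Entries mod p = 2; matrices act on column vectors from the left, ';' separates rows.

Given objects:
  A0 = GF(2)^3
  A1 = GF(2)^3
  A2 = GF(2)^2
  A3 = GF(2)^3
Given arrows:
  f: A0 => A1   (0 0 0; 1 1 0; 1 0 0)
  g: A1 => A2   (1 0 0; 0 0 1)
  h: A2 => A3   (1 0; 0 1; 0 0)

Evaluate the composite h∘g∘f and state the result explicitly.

  e0=(1,0,0) f=>(0,1,1) g=>(0,1) h=>(0,1,0)
  e1=(0,1,0) f=>(0,1,0) g=>(0,0) h=>(0,0,0)
  e2=(0,0,1) f=>(0,0,0) g=>(0,0) h=>(0,0,0)
composite: (0 0 0; 1 0 0; 0 0 0)

Answer: (0 0 0; 1 0 0; 0 0 0)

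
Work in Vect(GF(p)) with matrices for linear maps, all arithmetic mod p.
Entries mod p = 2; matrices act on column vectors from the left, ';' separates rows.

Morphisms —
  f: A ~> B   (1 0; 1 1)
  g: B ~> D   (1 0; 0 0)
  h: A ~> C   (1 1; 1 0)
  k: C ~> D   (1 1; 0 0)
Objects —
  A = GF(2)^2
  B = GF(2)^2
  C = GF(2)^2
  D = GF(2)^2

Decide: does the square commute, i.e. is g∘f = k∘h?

Answer: DOES NOT COMMUTE

Derivation:
Along f;g (path 1):
  e0=⟨1,0⟩ f~>⟨1,1⟩ g~>⟨1,0⟩
  e1=⟨0,1⟩ f~>⟨0,1⟩ g~>⟨0,0⟩
  ⟦path⟧₁ = (1 0; 0 0)
Along h;k (path 2):
  e0=⟨1,0⟩ h~>⟨1,1⟩ k~>⟨0,0⟩
  e1=⟨0,1⟩ h~>⟨1,0⟩ k~>⟨1,0⟩
  ⟦path⟧₂ = (0 1; 0 0)
Equal? differ; not commutative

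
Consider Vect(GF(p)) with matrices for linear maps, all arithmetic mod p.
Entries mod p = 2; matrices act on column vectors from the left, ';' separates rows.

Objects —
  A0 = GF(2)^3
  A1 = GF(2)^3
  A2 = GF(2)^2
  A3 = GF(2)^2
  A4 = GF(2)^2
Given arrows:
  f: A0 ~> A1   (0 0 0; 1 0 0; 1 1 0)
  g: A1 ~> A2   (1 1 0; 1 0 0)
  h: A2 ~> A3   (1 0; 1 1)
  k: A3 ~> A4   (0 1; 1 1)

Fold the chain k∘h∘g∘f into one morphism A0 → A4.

  e0=⟨1,0,0⟩ f~>⟨0,1,1⟩ g~>⟨1,0⟩ h~>⟨1,1⟩ k~>⟨1,0⟩
  e1=⟨0,1,0⟩ f~>⟨0,0,1⟩ g~>⟨0,0⟩ h~>⟨0,0⟩ k~>⟨0,0⟩
  e2=⟨0,0,1⟩ f~>⟨0,0,0⟩ g~>⟨0,0⟩ h~>⟨0,0⟩ k~>⟨0,0⟩
⟦path⟧: (1 0 0; 0 0 0)

Answer: (1 0 0; 0 0 0)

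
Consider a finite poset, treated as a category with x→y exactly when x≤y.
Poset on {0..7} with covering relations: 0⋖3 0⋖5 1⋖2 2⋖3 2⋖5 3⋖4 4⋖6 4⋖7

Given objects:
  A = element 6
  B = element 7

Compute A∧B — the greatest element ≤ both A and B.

Answer: A∧B = 4

Trace:
Common predecessors of 6,7: {0,1,2,3,4}
  0 ≤ 4
  1 ≤ 4
  2 ≤ 4
  3 ≤ 4
  4 ≤ 4
glb = 4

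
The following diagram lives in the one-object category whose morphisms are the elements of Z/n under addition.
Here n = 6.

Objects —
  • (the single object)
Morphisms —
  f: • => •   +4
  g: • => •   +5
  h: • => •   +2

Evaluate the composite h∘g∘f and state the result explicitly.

  0 +4≡4 +5≡3 +2≡5  (mod 6)
result: +5

Answer: +5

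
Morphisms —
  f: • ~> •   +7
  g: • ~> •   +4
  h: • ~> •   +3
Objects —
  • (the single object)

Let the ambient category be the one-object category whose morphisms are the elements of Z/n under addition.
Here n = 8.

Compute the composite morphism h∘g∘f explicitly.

  0 +7≡7 +4≡3 +3≡6  (mod 8)
⟦path⟧: +6

Answer: +6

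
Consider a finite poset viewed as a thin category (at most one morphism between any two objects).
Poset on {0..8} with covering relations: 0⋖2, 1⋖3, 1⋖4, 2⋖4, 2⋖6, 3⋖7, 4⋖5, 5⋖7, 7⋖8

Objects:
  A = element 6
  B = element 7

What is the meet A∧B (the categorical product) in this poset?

Answer: A∧B = 2

Work:
{x : x⊑A ∧ x⊑B} = {0,2}  (A=6, B=7)
  0 ⊑ 2
  2 ⊑ 2
glb = 2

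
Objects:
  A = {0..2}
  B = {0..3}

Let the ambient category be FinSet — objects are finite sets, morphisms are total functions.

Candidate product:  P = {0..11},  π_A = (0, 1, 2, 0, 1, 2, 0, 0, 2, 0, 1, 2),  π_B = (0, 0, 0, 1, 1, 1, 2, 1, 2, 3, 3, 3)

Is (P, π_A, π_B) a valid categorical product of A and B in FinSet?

Answer: NOT A VALID PRODUCT — duplicate pair at indices 3,7

Trace:
|A|·|B| = 3·4 = 12;  |P| = 12
Check the pairing map k ↦ (π_A(k), π_B(k)):
  0 -> (0,0)
  1 -> (1,0)
  2 -> (2,0)
  3 -> (0,1)
  4 -> (1,1)
  5 -> (2,1)
  6 -> (0,2)
  7 -> (0,1)  ✗ repeats pair of k=3
  8 -> (2,2)
  9 -> (0,3)
  10 -> (1,3)
  11 -> (2,3)
distinct pairs in image: 11 / 12 needed
  → (0,1) hit at k=3 and k=7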